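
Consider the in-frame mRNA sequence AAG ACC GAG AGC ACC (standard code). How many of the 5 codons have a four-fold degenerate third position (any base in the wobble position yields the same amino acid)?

2

Codon 1 AAG (Lys): third position 2-fold.
Codon 2 ACC (Thr): third position 4-fold.
Codon 3 GAG (Glu): third position 2-fold.
Codon 4 AGC (Ser): third position 2-fold.
Codon 5 ACC (Thr): third position 4-fold.
Four-fold degenerate third positions: 2.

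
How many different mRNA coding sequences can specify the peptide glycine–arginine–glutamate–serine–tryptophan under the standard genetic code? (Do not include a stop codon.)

288

Gly: 4 codons.
Arg: 6 codons.
Glu: 2 codons.
Ser: 6 codons.
Trp: 1 codon.
4 × 6 × 2 × 6 × 1 = 288.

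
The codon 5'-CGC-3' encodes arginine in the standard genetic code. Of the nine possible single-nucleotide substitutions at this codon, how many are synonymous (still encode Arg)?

3

Position 1: none → 0 synonymous.
Position 2: none → 0 synonymous.
Position 3: CGU, CGA, CGG → 3 synonymous.
Total: 0 + 0 + 3 = 3.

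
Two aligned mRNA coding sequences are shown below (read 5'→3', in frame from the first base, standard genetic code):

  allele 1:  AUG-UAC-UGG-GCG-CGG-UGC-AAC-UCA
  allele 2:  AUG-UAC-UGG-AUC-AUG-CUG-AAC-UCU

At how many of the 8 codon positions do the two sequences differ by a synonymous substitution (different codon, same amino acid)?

1

Codon 1: AUG Met / AUG Met — identical.
Codon 2: UAC Tyr / UAC Tyr — identical.
Codon 3: UGG Trp / UGG Trp — identical.
Codon 4: GCG Ala / AUC Ile — nonsynonymous.
Codon 5: CGG Arg / AUG Met — nonsynonymous.
Codon 6: UGC Cys / CUG Leu — nonsynonymous.
Codon 7: AAC Asn / AAC Asn — identical.
Codon 8: UCA Ser / UCU Ser — synonymous.
Synonymous differences: 1.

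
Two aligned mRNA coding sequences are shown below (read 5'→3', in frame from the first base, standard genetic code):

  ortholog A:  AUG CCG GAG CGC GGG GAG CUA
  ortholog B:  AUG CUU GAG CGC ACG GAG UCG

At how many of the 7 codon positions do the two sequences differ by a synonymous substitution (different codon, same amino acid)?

0

Codon 1: AUG Met / AUG Met — identical.
Codon 2: CCG Pro / CUU Leu — nonsynonymous.
Codon 3: GAG Glu / GAG Glu — identical.
Codon 4: CGC Arg / CGC Arg — identical.
Codon 5: GGG Gly / ACG Thr — nonsynonymous.
Codon 6: GAG Glu / GAG Glu — identical.
Codon 7: CUA Leu / UCG Ser — nonsynonymous.
Synonymous differences: 0.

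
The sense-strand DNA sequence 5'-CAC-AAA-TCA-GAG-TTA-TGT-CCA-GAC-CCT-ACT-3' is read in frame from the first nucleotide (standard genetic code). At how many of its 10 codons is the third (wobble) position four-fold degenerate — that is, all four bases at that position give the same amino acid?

4

Codon 1 CAC (His): third position 2-fold.
Codon 2 AAA (Lys): third position 2-fold.
Codon 3 TCA (Ser): third position 4-fold.
Codon 4 GAG (Glu): third position 2-fold.
Codon 5 TTA (Leu): third position 2-fold.
Codon 6 TGT (Cys): third position 2-fold.
Codon 7 CCA (Pro): third position 4-fold.
Codon 8 GAC (Asp): third position 2-fold.
Codon 9 CCT (Pro): third position 4-fold.
Codon 10 ACT (Thr): third position 4-fold.
Four-fold degenerate third positions: 4.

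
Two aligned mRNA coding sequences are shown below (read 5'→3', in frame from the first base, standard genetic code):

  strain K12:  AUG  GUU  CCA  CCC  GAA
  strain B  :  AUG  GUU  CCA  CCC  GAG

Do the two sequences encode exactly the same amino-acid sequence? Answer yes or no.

Codon 1: AUG Met / AUG Met — identical.
Codon 2: GUU Val / GUU Val — identical.
Codon 3: CCA Pro / CCA Pro — identical.
Codon 4: CCC Pro / CCC Pro — identical.
Codon 5: GAA Glu / GAG Glu — synonymous.
Nonsynonymous differences: 0 → same protein.

yes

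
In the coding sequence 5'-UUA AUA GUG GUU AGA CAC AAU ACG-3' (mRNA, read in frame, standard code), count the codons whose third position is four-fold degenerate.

Codon 1 UUA (Leu): third position 2-fold.
Codon 2 AUA (Ile): third position 3-fold.
Codon 3 GUG (Val): third position 4-fold.
Codon 4 GUU (Val): third position 4-fold.
Codon 5 AGA (Arg): third position 2-fold.
Codon 6 CAC (His): third position 2-fold.
Codon 7 AAU (Asn): third position 2-fold.
Codon 8 ACG (Thr): third position 4-fold.
Four-fold degenerate third positions: 3.

3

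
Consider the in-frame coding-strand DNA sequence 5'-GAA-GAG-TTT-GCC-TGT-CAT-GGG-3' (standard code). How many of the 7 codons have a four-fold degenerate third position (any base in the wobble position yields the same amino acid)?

Codon 1 GAA (Glu): third position 2-fold.
Codon 2 GAG (Glu): third position 2-fold.
Codon 3 TTT (Phe): third position 2-fold.
Codon 4 GCC (Ala): third position 4-fold.
Codon 5 TGT (Cys): third position 2-fold.
Codon 6 CAT (His): third position 2-fold.
Codon 7 GGG (Gly): third position 4-fold.
Four-fold degenerate third positions: 2.

2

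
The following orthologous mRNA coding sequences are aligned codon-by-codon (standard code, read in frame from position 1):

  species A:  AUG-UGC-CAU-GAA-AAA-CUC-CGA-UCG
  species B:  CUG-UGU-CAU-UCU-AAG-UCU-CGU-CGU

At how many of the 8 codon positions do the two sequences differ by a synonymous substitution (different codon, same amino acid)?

Codon 1: AUG Met / CUG Leu — nonsynonymous.
Codon 2: UGC Cys / UGU Cys — synonymous.
Codon 3: CAU His / CAU His — identical.
Codon 4: GAA Glu / UCU Ser — nonsynonymous.
Codon 5: AAA Lys / AAG Lys — synonymous.
Codon 6: CUC Leu / UCU Ser — nonsynonymous.
Codon 7: CGA Arg / CGU Arg — synonymous.
Codon 8: UCG Ser / CGU Arg — nonsynonymous.
Synonymous differences: 3.

3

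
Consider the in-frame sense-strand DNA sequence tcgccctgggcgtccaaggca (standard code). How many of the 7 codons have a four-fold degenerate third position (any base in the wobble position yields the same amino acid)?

5

Codon 1 TCG (Ser): third position 4-fold.
Codon 2 CCC (Pro): third position 4-fold.
Codon 3 TGG (Trp): third position 1-fold.
Codon 4 GCG (Ala): third position 4-fold.
Codon 5 TCC (Ser): third position 4-fold.
Codon 6 AAG (Lys): third position 2-fold.
Codon 7 GCA (Ala): third position 4-fold.
Four-fold degenerate third positions: 5.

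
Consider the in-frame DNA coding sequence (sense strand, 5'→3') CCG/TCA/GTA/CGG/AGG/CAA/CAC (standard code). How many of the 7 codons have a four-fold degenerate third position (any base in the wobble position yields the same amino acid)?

4

Codon 1 CCG (Pro): third position 4-fold.
Codon 2 TCA (Ser): third position 4-fold.
Codon 3 GTA (Val): third position 4-fold.
Codon 4 CGG (Arg): third position 4-fold.
Codon 5 AGG (Arg): third position 2-fold.
Codon 6 CAA (Gln): third position 2-fold.
Codon 7 CAC (His): third position 2-fold.
Four-fold degenerate third positions: 4.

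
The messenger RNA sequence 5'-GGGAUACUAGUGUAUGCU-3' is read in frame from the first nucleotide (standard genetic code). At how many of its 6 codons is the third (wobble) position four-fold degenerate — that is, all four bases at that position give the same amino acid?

Codon 1 GGG (Gly): third position 4-fold.
Codon 2 AUA (Ile): third position 3-fold.
Codon 3 CUA (Leu): third position 4-fold.
Codon 4 GUG (Val): third position 4-fold.
Codon 5 UAU (Tyr): third position 2-fold.
Codon 6 GCU (Ala): third position 4-fold.
Four-fold degenerate third positions: 4.

4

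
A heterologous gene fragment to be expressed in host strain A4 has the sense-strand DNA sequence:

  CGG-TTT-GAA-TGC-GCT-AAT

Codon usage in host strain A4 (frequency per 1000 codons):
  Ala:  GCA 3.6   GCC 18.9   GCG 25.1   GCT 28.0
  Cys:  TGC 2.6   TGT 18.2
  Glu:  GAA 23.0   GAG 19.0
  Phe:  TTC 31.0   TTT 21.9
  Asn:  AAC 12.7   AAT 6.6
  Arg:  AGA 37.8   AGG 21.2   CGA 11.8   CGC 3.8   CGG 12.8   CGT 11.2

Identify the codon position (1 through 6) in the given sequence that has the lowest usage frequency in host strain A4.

Codon 1 CGG (Arg): 12.8 per 1000.
Codon 2 TTT (Phe): 21.9 per 1000.
Codon 3 GAA (Glu): 23.0 per 1000.
Codon 4 TGC (Cys): 2.6 per 1000.
Codon 5 GCT (Ala): 28.0 per 1000.
Codon 6 AAT (Asn): 6.6 per 1000.
Lowest frequency is 2.6 at codon 4.

4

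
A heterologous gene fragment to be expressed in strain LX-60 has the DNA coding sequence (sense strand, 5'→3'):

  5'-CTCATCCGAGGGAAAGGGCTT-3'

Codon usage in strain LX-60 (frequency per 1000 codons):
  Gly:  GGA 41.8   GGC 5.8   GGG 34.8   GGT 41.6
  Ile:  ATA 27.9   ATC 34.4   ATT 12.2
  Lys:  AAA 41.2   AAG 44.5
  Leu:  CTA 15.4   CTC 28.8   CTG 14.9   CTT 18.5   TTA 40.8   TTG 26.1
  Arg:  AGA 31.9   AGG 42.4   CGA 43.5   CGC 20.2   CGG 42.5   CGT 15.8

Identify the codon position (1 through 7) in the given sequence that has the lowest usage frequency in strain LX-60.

Codon 1 CTC (Leu): 28.8 per 1000.
Codon 2 ATC (Ile): 34.4 per 1000.
Codon 3 CGA (Arg): 43.5 per 1000.
Codon 4 GGG (Gly): 34.8 per 1000.
Codon 5 AAA (Lys): 41.2 per 1000.
Codon 6 GGG (Gly): 34.8 per 1000.
Codon 7 CTT (Leu): 18.5 per 1000.
Lowest frequency is 18.5 at codon 7.

7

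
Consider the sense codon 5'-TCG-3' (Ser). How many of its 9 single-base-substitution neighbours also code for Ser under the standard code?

3

Position 1: none → 0 synonymous.
Position 2: none → 0 synonymous.
Position 3: TCT, TCC, TCA → 3 synonymous.
Total: 0 + 0 + 3 = 3.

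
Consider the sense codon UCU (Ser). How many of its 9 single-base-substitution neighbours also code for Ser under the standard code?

Position 1: none → 0 synonymous.
Position 2: none → 0 synonymous.
Position 3: UCC, UCA, UCG → 3 synonymous.
Total: 0 + 0 + 3 = 3.

3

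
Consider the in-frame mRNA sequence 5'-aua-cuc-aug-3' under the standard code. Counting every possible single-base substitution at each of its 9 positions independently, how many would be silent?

5

Codon 1 (AUA, Ile): 2 synonymous substitutions.
Codon 2 (CUC, Leu): 3 synonymous substitutions.
Codon 3 (AUG, Met): 0 synonymous substitutions.
Total: 2 + 3 + 0 = 5.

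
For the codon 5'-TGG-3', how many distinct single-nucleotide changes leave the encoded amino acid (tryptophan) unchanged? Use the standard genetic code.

Position 1: none → 0 synonymous.
Position 2: none → 0 synonymous.
Position 3: none → 0 synonymous.
Total: 0 + 0 + 0 = 0.

0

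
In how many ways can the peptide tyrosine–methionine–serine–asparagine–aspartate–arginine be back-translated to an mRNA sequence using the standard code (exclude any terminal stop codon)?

Tyr: 2 codons.
Met: 1 codon.
Ser: 6 codons.
Asn: 2 codons.
Asp: 2 codons.
Arg: 6 codons.
2 × 1 × 6 × 2 × 2 × 6 = 288.

288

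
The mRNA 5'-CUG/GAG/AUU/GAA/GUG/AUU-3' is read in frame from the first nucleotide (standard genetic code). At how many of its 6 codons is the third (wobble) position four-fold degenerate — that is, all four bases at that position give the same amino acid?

2

Codon 1 CUG (Leu): third position 4-fold.
Codon 2 GAG (Glu): third position 2-fold.
Codon 3 AUU (Ile): third position 3-fold.
Codon 4 GAA (Glu): third position 2-fold.
Codon 5 GUG (Val): third position 4-fold.
Codon 6 AUU (Ile): third position 3-fold.
Four-fold degenerate third positions: 2.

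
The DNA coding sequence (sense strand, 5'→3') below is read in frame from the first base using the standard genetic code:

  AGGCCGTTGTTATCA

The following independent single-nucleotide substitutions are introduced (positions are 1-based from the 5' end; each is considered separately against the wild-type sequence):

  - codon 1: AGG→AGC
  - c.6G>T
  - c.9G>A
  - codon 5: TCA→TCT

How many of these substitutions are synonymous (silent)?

3

Codon 1: AGG (Arg) → AGC (Ser) — missense.
Codon 2: CCG (Pro) → CCT (Pro) — synonymous.
Codon 3: TTG (Leu) → TTA (Leu) — synonymous.
Codon 5: TCA (Ser) → TCT (Ser) — synonymous.
Synonymous: 3 of 4.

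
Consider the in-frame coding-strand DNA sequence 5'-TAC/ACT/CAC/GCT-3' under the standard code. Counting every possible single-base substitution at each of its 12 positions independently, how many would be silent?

Codon 1 (TAC, Tyr): 1 synonymous substitution.
Codon 2 (ACT, Thr): 3 synonymous substitutions.
Codon 3 (CAC, His): 1 synonymous substitution.
Codon 4 (GCT, Ala): 3 synonymous substitutions.
Total: 1 + 3 + 1 + 3 = 8.

8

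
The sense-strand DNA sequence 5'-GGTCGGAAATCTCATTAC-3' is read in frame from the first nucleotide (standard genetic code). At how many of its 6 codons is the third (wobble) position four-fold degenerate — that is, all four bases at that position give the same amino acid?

3

Codon 1 GGT (Gly): third position 4-fold.
Codon 2 CGG (Arg): third position 4-fold.
Codon 3 AAA (Lys): third position 2-fold.
Codon 4 TCT (Ser): third position 4-fold.
Codon 5 CAT (His): third position 2-fold.
Codon 6 TAC (Tyr): third position 2-fold.
Four-fold degenerate third positions: 3.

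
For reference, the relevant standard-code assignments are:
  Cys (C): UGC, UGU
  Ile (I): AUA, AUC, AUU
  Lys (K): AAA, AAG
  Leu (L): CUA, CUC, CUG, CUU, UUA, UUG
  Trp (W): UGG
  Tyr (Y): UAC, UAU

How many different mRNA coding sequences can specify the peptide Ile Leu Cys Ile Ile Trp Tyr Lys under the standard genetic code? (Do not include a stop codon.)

1296

Ile: 3 codons.
Leu: 6 codons.
Cys: 2 codons.
Ile: 3 codons.
Ile: 3 codons.
Trp: 1 codon.
Tyr: 2 codons.
Lys: 2 codons.
3 × 6 × 2 × 3 × 3 × 1 × 2 × 2 = 1296.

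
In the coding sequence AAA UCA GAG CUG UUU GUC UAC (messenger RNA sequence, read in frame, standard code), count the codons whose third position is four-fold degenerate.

Codon 1 AAA (Lys): third position 2-fold.
Codon 2 UCA (Ser): third position 4-fold.
Codon 3 GAG (Glu): third position 2-fold.
Codon 4 CUG (Leu): third position 4-fold.
Codon 5 UUU (Phe): third position 2-fold.
Codon 6 GUC (Val): third position 4-fold.
Codon 7 UAC (Tyr): third position 2-fold.
Four-fold degenerate third positions: 3.

3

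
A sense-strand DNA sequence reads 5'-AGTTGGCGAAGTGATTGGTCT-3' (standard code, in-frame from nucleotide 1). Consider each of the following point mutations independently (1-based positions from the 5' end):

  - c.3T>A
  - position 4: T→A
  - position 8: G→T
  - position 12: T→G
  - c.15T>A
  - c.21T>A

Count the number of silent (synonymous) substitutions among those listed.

Codon 1: AGT (Ser) → AGA (Arg) — missense.
Codon 2: TGG (Trp) → AGG (Arg) — missense.
Codon 3: CGA (Arg) → CTA (Leu) — missense.
Codon 4: AGT (Ser) → AGG (Arg) — missense.
Codon 5: GAT (Asp) → GAA (Glu) — missense.
Codon 7: TCT (Ser) → TCA (Ser) — synonymous.
Synonymous: 1 of 6.

1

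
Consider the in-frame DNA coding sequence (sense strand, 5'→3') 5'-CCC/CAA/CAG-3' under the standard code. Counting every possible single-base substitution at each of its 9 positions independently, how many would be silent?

5

Codon 1 (CCC, Pro): 3 synonymous substitutions.
Codon 2 (CAA, Gln): 1 synonymous substitution.
Codon 3 (CAG, Gln): 1 synonymous substitution.
Total: 3 + 1 + 1 = 5.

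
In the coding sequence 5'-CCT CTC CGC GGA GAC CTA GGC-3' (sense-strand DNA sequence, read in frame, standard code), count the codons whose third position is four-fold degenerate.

6

Codon 1 CCT (Pro): third position 4-fold.
Codon 2 CTC (Leu): third position 4-fold.
Codon 3 CGC (Arg): third position 4-fold.
Codon 4 GGA (Gly): third position 4-fold.
Codon 5 GAC (Asp): third position 2-fold.
Codon 6 CTA (Leu): third position 4-fold.
Codon 7 GGC (Gly): third position 4-fold.
Four-fold degenerate third positions: 6.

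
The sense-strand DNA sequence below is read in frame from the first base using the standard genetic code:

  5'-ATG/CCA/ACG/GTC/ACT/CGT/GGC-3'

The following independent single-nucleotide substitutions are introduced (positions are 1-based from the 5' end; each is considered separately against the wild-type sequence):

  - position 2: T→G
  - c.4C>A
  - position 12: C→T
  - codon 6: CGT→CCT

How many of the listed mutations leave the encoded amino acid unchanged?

1

Codon 1: ATG (Met) → AGG (Arg) — missense.
Codon 2: CCA (Pro) → ACA (Thr) — missense.
Codon 4: GTC (Val) → GTT (Val) — synonymous.
Codon 6: CGT (Arg) → CCT (Pro) — missense.
Synonymous: 1 of 4.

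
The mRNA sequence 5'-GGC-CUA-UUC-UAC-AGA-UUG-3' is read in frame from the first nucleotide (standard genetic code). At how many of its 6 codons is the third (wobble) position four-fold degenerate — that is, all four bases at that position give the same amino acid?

2

Codon 1 GGC (Gly): third position 4-fold.
Codon 2 CUA (Leu): third position 4-fold.
Codon 3 UUC (Phe): third position 2-fold.
Codon 4 UAC (Tyr): third position 2-fold.
Codon 5 AGA (Arg): third position 2-fold.
Codon 6 UUG (Leu): third position 2-fold.
Four-fold degenerate third positions: 2.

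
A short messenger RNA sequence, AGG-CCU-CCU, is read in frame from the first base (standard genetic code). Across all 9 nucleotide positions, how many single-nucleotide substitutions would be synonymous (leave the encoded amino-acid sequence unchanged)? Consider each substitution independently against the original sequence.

Codon 1 (AGG, Arg): 2 synonymous substitutions.
Codon 2 (CCU, Pro): 3 synonymous substitutions.
Codon 3 (CCU, Pro): 3 synonymous substitutions.
Total: 2 + 3 + 3 = 8.

8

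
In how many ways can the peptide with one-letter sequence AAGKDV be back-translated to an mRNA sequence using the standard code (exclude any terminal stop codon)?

1024

Ala: 4 codons.
Ala: 4 codons.
Gly: 4 codons.
Lys: 2 codons.
Asp: 2 codons.
Val: 4 codons.
4 × 4 × 4 × 2 × 2 × 4 = 1024.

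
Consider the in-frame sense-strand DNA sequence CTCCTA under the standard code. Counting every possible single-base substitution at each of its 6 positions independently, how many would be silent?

Codon 1 (CTC, Leu): 3 synonymous substitutions.
Codon 2 (CTA, Leu): 4 synonymous substitutions.
Total: 3 + 4 = 7.

7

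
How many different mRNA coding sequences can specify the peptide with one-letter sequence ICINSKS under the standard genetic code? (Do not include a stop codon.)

2592

Ile: 3 codons.
Cys: 2 codons.
Ile: 3 codons.
Asn: 2 codons.
Ser: 6 codons.
Lys: 2 codons.
Ser: 6 codons.
3 × 2 × 3 × 2 × 6 × 2 × 6 = 2592.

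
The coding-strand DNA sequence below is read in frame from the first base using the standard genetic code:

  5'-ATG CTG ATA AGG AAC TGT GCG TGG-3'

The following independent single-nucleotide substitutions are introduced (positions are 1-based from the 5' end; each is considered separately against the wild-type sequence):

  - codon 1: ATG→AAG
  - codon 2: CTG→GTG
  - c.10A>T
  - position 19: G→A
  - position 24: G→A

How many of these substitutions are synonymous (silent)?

0

Codon 1: ATG (Met) → AAG (Lys) — missense.
Codon 2: CTG (Leu) → GTG (Val) — missense.
Codon 4: AGG (Arg) → TGG (Trp) — missense.
Codon 7: GCG (Ala) → ACG (Thr) — missense.
Codon 8: TGG (Trp) → TGA (Stop) — nonsense.
Synonymous: 0 of 5.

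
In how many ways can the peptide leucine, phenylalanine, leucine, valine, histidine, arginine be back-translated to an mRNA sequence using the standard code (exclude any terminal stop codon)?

Leu: 6 codons.
Phe: 2 codons.
Leu: 6 codons.
Val: 4 codons.
His: 2 codons.
Arg: 6 codons.
6 × 2 × 6 × 4 × 2 × 6 = 3456.

3456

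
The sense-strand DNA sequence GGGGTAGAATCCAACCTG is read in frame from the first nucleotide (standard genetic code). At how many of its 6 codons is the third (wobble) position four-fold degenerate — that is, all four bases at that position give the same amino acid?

4

Codon 1 GGG (Gly): third position 4-fold.
Codon 2 GTA (Val): third position 4-fold.
Codon 3 GAA (Glu): third position 2-fold.
Codon 4 TCC (Ser): third position 4-fold.
Codon 5 AAC (Asn): third position 2-fold.
Codon 6 CTG (Leu): third position 4-fold.
Four-fold degenerate third positions: 4.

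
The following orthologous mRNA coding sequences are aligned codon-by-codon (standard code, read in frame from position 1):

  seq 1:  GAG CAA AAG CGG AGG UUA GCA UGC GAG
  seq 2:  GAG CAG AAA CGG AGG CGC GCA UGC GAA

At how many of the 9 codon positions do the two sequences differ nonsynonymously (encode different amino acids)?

Codon 1: GAG Glu / GAG Glu — identical.
Codon 2: CAA Gln / CAG Gln — synonymous.
Codon 3: AAG Lys / AAA Lys — synonymous.
Codon 4: CGG Arg / CGG Arg — identical.
Codon 5: AGG Arg / AGG Arg — identical.
Codon 6: UUA Leu / CGC Arg — nonsynonymous.
Codon 7: GCA Ala / GCA Ala — identical.
Codon 8: UGC Cys / UGC Cys — identical.
Codon 9: GAG Glu / GAA Glu — synonymous.
Nonsynonymous differences: 1.

1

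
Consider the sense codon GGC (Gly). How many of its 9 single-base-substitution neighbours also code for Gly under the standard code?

Position 1: none → 0 synonymous.
Position 2: none → 0 synonymous.
Position 3: GGU, GGA, GGG → 3 synonymous.
Total: 0 + 0 + 3 = 3.

3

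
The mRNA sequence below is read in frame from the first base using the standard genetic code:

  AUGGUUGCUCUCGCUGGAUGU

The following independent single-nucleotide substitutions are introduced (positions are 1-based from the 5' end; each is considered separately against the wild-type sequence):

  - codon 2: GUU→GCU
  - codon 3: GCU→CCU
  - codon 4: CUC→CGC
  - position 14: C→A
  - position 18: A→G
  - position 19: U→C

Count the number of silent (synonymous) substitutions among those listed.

1

Codon 2: GUU (Val) → GCU (Ala) — missense.
Codon 3: GCU (Ala) → CCU (Pro) — missense.
Codon 4: CUC (Leu) → CGC (Arg) — missense.
Codon 5: GCU (Ala) → GAU (Asp) — missense.
Codon 6: GGA (Gly) → GGG (Gly) — synonymous.
Codon 7: UGU (Cys) → CGU (Arg) — missense.
Synonymous: 1 of 6.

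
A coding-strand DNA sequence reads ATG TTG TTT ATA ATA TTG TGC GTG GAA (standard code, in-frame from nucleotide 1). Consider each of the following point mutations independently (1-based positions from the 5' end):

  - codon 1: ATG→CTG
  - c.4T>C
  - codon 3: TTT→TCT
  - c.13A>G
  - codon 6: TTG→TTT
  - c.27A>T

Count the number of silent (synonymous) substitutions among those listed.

Codon 1: ATG (Met) → CTG (Leu) — missense.
Codon 2: TTG (Leu) → CTG (Leu) — synonymous.
Codon 3: TTT (Phe) → TCT (Ser) — missense.
Codon 5: ATA (Ile) → GTA (Val) — missense.
Codon 6: TTG (Leu) → TTT (Phe) — missense.
Codon 9: GAA (Glu) → GAT (Asp) — missense.
Synonymous: 1 of 6.

1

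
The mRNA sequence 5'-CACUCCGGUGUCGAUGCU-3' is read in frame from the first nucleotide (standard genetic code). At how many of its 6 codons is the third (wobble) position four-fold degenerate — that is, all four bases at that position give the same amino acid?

4

Codon 1 CAC (His): third position 2-fold.
Codon 2 UCC (Ser): third position 4-fold.
Codon 3 GGU (Gly): third position 4-fold.
Codon 4 GUC (Val): third position 4-fold.
Codon 5 GAU (Asp): third position 2-fold.
Codon 6 GCU (Ala): third position 4-fold.
Four-fold degenerate third positions: 4.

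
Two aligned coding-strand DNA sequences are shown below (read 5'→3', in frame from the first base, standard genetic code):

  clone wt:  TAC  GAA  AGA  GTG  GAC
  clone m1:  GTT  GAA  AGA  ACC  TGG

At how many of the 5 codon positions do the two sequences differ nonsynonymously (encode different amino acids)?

3

Codon 1: TAC Tyr / GTT Val — nonsynonymous.
Codon 2: GAA Glu / GAA Glu — identical.
Codon 3: AGA Arg / AGA Arg — identical.
Codon 4: GTG Val / ACC Thr — nonsynonymous.
Codon 5: GAC Asp / TGG Trp — nonsynonymous.
Nonsynonymous differences: 3.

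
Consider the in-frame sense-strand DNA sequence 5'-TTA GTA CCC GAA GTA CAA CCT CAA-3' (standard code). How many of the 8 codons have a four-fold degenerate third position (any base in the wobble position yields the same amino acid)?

4

Codon 1 TTA (Leu): third position 2-fold.
Codon 2 GTA (Val): third position 4-fold.
Codon 3 CCC (Pro): third position 4-fold.
Codon 4 GAA (Glu): third position 2-fold.
Codon 5 GTA (Val): third position 4-fold.
Codon 6 CAA (Gln): third position 2-fold.
Codon 7 CCT (Pro): third position 4-fold.
Codon 8 CAA (Gln): third position 2-fold.
Four-fold degenerate third positions: 4.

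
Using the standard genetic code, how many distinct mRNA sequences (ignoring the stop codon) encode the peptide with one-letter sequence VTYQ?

64

Val: 4 codons.
Thr: 4 codons.
Tyr: 2 codons.
Gln: 2 codons.
4 × 4 × 2 × 2 = 64.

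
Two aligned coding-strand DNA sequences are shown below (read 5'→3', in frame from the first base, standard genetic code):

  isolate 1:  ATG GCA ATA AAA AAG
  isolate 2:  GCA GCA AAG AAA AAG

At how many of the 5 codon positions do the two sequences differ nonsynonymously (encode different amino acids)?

Codon 1: ATG Met / GCA Ala — nonsynonymous.
Codon 2: GCA Ala / GCA Ala — identical.
Codon 3: ATA Ile / AAG Lys — nonsynonymous.
Codon 4: AAA Lys / AAA Lys — identical.
Codon 5: AAG Lys / AAG Lys — identical.
Nonsynonymous differences: 2.

2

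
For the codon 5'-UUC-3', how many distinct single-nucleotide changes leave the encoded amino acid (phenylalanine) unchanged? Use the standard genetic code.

1

Position 1: none → 0 synonymous.
Position 2: none → 0 synonymous.
Position 3: UUU → 1 synonymous.
Total: 0 + 0 + 1 = 1.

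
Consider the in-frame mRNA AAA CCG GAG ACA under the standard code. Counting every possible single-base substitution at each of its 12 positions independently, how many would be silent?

8

Codon 1 (AAA, Lys): 1 synonymous substitution.
Codon 2 (CCG, Pro): 3 synonymous substitutions.
Codon 3 (GAG, Glu): 1 synonymous substitution.
Codon 4 (ACA, Thr): 3 synonymous substitutions.
Total: 1 + 3 + 1 + 3 = 8.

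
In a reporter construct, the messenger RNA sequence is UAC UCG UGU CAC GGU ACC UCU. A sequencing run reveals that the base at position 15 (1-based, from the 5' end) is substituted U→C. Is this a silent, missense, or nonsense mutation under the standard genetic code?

Position 15 falls in codon 5: GGU → Gly.
After the substitution the codon is GGC → Gly.
Both encode Gly, so the change is synonymous.

silent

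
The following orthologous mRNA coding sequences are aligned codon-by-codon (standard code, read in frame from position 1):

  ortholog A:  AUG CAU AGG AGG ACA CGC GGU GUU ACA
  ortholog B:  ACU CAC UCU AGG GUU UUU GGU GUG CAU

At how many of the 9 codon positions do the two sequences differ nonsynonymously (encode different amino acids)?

Codon 1: AUG Met / ACU Thr — nonsynonymous.
Codon 2: CAU His / CAC His — synonymous.
Codon 3: AGG Arg / UCU Ser — nonsynonymous.
Codon 4: AGG Arg / AGG Arg — identical.
Codon 5: ACA Thr / GUU Val — nonsynonymous.
Codon 6: CGC Arg / UUU Phe — nonsynonymous.
Codon 7: GGU Gly / GGU Gly — identical.
Codon 8: GUU Val / GUG Val — synonymous.
Codon 9: ACA Thr / CAU His — nonsynonymous.
Nonsynonymous differences: 5.

5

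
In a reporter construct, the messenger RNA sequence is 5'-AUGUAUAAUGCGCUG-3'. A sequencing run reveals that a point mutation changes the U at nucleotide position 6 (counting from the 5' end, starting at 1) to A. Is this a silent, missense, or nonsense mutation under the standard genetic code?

nonsense

Position 6 falls in codon 2: UAU → Tyr.
After the substitution the codon is UAA → Stop.
The new codon is a stop codon, so this is a nonsense mutation.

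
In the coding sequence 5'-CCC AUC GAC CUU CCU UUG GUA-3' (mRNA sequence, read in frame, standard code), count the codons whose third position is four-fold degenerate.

4

Codon 1 CCC (Pro): third position 4-fold.
Codon 2 AUC (Ile): third position 3-fold.
Codon 3 GAC (Asp): third position 2-fold.
Codon 4 CUU (Leu): third position 4-fold.
Codon 5 CCU (Pro): third position 4-fold.
Codon 6 UUG (Leu): third position 2-fold.
Codon 7 GUA (Val): third position 4-fold.
Four-fold degenerate third positions: 4.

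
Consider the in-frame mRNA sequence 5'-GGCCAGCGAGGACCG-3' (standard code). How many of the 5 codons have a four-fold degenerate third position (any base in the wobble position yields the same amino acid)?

4

Codon 1 GGC (Gly): third position 4-fold.
Codon 2 CAG (Gln): third position 2-fold.
Codon 3 CGA (Arg): third position 4-fold.
Codon 4 GGA (Gly): third position 4-fold.
Codon 5 CCG (Pro): third position 4-fold.
Four-fold degenerate third positions: 4.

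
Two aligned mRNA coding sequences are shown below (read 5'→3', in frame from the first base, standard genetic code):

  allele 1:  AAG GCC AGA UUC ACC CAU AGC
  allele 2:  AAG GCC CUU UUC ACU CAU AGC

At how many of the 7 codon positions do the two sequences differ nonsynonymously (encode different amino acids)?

1

Codon 1: AAG Lys / AAG Lys — identical.
Codon 2: GCC Ala / GCC Ala — identical.
Codon 3: AGA Arg / CUU Leu — nonsynonymous.
Codon 4: UUC Phe / UUC Phe — identical.
Codon 5: ACC Thr / ACU Thr — synonymous.
Codon 6: CAU His / CAU His — identical.
Codon 7: AGC Ser / AGC Ser — identical.
Nonsynonymous differences: 1.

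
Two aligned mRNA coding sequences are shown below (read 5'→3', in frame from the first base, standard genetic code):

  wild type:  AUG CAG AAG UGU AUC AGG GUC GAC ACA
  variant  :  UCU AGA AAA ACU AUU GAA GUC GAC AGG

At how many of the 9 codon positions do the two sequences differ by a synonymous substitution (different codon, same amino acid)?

2

Codon 1: AUG Met / UCU Ser — nonsynonymous.
Codon 2: CAG Gln / AGA Arg — nonsynonymous.
Codon 3: AAG Lys / AAA Lys — synonymous.
Codon 4: UGU Cys / ACU Thr — nonsynonymous.
Codon 5: AUC Ile / AUU Ile — synonymous.
Codon 6: AGG Arg / GAA Glu — nonsynonymous.
Codon 7: GUC Val / GUC Val — identical.
Codon 8: GAC Asp / GAC Asp — identical.
Codon 9: ACA Thr / AGG Arg — nonsynonymous.
Synonymous differences: 2.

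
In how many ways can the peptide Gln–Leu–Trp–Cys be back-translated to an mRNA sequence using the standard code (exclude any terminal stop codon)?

24

Gln: 2 codons.
Leu: 6 codons.
Trp: 1 codon.
Cys: 2 codons.
2 × 6 × 1 × 2 = 24.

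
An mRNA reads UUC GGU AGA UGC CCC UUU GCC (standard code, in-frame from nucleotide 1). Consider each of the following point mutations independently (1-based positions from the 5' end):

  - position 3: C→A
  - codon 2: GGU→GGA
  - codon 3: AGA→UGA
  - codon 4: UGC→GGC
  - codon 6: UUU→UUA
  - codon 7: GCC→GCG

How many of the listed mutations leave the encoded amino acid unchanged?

2

Codon 1: UUC (Phe) → UUA (Leu) — missense.
Codon 2: GGU (Gly) → GGA (Gly) — synonymous.
Codon 3: AGA (Arg) → UGA (Stop) — nonsense.
Codon 4: UGC (Cys) → GGC (Gly) — missense.
Codon 6: UUU (Phe) → UUA (Leu) — missense.
Codon 7: GCC (Ala) → GCG (Ala) — synonymous.
Synonymous: 2 of 6.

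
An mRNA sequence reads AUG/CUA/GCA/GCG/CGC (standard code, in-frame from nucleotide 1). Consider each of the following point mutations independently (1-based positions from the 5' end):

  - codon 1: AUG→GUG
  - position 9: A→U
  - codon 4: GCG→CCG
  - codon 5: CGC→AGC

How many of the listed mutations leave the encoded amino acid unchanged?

1

Codon 1: AUG (Met) → GUG (Val) — missense.
Codon 3: GCA (Ala) → GCU (Ala) — synonymous.
Codon 4: GCG (Ala) → CCG (Pro) — missense.
Codon 5: CGC (Arg) → AGC (Ser) — missense.
Synonymous: 1 of 4.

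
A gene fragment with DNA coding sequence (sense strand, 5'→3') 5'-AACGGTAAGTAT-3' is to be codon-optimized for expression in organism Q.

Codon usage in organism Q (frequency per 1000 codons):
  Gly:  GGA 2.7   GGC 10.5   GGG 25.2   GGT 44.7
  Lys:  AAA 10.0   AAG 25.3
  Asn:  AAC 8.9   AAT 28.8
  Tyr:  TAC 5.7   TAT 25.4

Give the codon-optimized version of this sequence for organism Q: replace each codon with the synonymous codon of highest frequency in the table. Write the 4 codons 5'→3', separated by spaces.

AAT GGT AAG TAT

Codon 1 (Asn): best is AAT at 28.8.
Codon 2 (Gly): best is GGT at 44.7.
Codon 3 (Lys): best is AAG at 25.3.
Codon 4 (Tyr): best is TAT at 25.4.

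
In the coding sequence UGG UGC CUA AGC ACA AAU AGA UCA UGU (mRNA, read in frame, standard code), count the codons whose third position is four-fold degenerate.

3

Codon 1 UGG (Trp): third position 1-fold.
Codon 2 UGC (Cys): third position 2-fold.
Codon 3 CUA (Leu): third position 4-fold.
Codon 4 AGC (Ser): third position 2-fold.
Codon 5 ACA (Thr): third position 4-fold.
Codon 6 AAU (Asn): third position 2-fold.
Codon 7 AGA (Arg): third position 2-fold.
Codon 8 UCA (Ser): third position 4-fold.
Codon 9 UGU (Cys): third position 2-fold.
Four-fold degenerate third positions: 3.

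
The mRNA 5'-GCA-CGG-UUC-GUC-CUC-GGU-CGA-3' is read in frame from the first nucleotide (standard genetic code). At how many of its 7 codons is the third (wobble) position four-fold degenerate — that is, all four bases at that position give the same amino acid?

Codon 1 GCA (Ala): third position 4-fold.
Codon 2 CGG (Arg): third position 4-fold.
Codon 3 UUC (Phe): third position 2-fold.
Codon 4 GUC (Val): third position 4-fold.
Codon 5 CUC (Leu): third position 4-fold.
Codon 6 GGU (Gly): third position 4-fold.
Codon 7 CGA (Arg): third position 4-fold.
Four-fold degenerate third positions: 6.

6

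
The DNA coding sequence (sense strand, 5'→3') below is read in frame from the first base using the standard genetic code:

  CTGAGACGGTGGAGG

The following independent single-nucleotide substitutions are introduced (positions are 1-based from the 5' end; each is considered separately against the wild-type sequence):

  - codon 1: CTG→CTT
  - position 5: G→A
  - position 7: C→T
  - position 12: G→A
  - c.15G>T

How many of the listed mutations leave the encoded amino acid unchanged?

Codon 1: CTG (Leu) → CTT (Leu) — synonymous.
Codon 2: AGA (Arg) → AAA (Lys) — missense.
Codon 3: CGG (Arg) → TGG (Trp) — missense.
Codon 4: TGG (Trp) → TGA (Stop) — nonsense.
Codon 5: AGG (Arg) → AGT (Ser) — missense.
Synonymous: 1 of 5.

1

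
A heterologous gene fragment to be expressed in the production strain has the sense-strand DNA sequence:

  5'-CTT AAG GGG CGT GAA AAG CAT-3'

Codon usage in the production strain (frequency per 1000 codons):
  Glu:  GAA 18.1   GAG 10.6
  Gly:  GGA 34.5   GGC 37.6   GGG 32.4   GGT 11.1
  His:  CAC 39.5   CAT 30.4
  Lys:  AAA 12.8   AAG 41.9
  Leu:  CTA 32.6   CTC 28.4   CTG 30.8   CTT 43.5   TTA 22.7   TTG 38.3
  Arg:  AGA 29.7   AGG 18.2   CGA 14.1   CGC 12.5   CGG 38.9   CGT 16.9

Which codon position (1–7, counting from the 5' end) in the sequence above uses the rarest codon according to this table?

4

Codon 1 CTT (Leu): 43.5 per 1000.
Codon 2 AAG (Lys): 41.9 per 1000.
Codon 3 GGG (Gly): 32.4 per 1000.
Codon 4 CGT (Arg): 16.9 per 1000.
Codon 5 GAA (Glu): 18.1 per 1000.
Codon 6 AAG (Lys): 41.9 per 1000.
Codon 7 CAT (His): 30.4 per 1000.
Lowest frequency is 16.9 at codon 4.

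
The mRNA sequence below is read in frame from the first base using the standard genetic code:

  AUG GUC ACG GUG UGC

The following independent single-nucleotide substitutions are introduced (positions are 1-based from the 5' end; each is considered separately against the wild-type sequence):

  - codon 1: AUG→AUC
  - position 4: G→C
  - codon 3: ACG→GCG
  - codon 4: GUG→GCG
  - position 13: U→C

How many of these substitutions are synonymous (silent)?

Codon 1: AUG (Met) → AUC (Ile) — missense.
Codon 2: GUC (Val) → CUC (Leu) — missense.
Codon 3: ACG (Thr) → GCG (Ala) — missense.
Codon 4: GUG (Val) → GCG (Ala) — missense.
Codon 5: UGC (Cys) → CGC (Arg) — missense.
Synonymous: 0 of 5.

0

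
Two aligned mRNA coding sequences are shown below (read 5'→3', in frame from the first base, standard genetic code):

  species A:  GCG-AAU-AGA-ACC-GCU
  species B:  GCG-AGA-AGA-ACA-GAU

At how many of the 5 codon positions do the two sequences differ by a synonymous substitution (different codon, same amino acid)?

1

Codon 1: GCG Ala / GCG Ala — identical.
Codon 2: AAU Asn / AGA Arg — nonsynonymous.
Codon 3: AGA Arg / AGA Arg — identical.
Codon 4: ACC Thr / ACA Thr — synonymous.
Codon 5: GCU Ala / GAU Asp — nonsynonymous.
Synonymous differences: 1.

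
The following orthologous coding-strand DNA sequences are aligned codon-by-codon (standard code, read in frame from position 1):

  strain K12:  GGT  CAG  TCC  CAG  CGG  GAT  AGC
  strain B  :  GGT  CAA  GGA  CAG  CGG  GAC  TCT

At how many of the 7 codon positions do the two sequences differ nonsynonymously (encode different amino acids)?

1

Codon 1: GGT Gly / GGT Gly — identical.
Codon 2: CAG Gln / CAA Gln — synonymous.
Codon 3: TCC Ser / GGA Gly — nonsynonymous.
Codon 4: CAG Gln / CAG Gln — identical.
Codon 5: CGG Arg / CGG Arg — identical.
Codon 6: GAT Asp / GAC Asp — synonymous.
Codon 7: AGC Ser / TCT Ser — synonymous.
Nonsynonymous differences: 1.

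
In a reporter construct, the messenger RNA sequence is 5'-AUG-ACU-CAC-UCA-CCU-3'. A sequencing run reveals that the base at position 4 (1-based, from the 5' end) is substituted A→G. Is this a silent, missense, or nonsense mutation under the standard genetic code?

Position 4 falls in codon 2: ACU → Thr.
After the substitution the codon is GCU → Ala.
Thr ≠ Ala, so this is a missense mutation.

missense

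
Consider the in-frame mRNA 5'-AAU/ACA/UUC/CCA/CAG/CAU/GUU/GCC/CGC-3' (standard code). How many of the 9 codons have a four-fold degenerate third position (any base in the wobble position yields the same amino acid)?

5

Codon 1 AAU (Asn): third position 2-fold.
Codon 2 ACA (Thr): third position 4-fold.
Codon 3 UUC (Phe): third position 2-fold.
Codon 4 CCA (Pro): third position 4-fold.
Codon 5 CAG (Gln): third position 2-fold.
Codon 6 CAU (His): third position 2-fold.
Codon 7 GUU (Val): third position 4-fold.
Codon 8 GCC (Ala): third position 4-fold.
Codon 9 CGC (Arg): third position 4-fold.
Four-fold degenerate third positions: 5.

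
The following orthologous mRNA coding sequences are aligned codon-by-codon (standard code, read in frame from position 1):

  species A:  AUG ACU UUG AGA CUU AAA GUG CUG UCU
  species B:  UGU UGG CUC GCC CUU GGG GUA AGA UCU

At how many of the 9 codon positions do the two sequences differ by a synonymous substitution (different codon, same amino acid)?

Codon 1: AUG Met / UGU Cys — nonsynonymous.
Codon 2: ACU Thr / UGG Trp — nonsynonymous.
Codon 3: UUG Leu / CUC Leu — synonymous.
Codon 4: AGA Arg / GCC Ala — nonsynonymous.
Codon 5: CUU Leu / CUU Leu — identical.
Codon 6: AAA Lys / GGG Gly — nonsynonymous.
Codon 7: GUG Val / GUA Val — synonymous.
Codon 8: CUG Leu / AGA Arg — nonsynonymous.
Codon 9: UCU Ser / UCU Ser — identical.
Synonymous differences: 2.

2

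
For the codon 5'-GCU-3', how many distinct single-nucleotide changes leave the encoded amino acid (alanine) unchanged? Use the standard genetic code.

3

Position 1: none → 0 synonymous.
Position 2: none → 0 synonymous.
Position 3: GCC, GCA, GCG → 3 synonymous.
Total: 0 + 0 + 3 = 3.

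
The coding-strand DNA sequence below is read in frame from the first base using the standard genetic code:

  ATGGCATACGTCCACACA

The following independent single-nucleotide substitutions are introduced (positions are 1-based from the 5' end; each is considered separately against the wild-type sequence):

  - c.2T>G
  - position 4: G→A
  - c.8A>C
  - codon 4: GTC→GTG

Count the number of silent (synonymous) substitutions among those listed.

Codon 1: ATG (Met) → AGG (Arg) — missense.
Codon 2: GCA (Ala) → ACA (Thr) — missense.
Codon 3: TAC (Tyr) → TCC (Ser) — missense.
Codon 4: GTC (Val) → GTG (Val) — synonymous.
Synonymous: 1 of 4.

1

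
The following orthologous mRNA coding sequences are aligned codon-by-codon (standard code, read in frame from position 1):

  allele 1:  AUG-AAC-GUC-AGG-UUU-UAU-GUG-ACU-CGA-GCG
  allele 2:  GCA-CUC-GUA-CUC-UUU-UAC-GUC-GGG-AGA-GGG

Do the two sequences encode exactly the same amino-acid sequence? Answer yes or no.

Codon 1: AUG Met / GCA Ala — nonsynonymous.
Codon 2: AAC Asn / CUC Leu — nonsynonymous.
Codon 3: GUC Val / GUA Val — synonymous.
Codon 4: AGG Arg / CUC Leu — nonsynonymous.
Codon 5: UUU Phe / UUU Phe — identical.
Codon 6: UAU Tyr / UAC Tyr — synonymous.
Codon 7: GUG Val / GUC Val — synonymous.
Codon 8: ACU Thr / GGG Gly — nonsynonymous.
Codon 9: CGA Arg / AGA Arg — synonymous.
Codon 10: GCG Ala / GGG Gly — nonsynonymous.
Nonsynonymous differences: 5 → different protein.

no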